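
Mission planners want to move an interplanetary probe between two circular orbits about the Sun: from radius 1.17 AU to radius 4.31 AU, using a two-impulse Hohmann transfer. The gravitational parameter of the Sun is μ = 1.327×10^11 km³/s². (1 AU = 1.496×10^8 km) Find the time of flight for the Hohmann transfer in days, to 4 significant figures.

In km: r₁ = 1.17 × 1.496×10^8 = 1.75032×10^8 km; r₂ = 4.31 × 1.496×10^8 = 6.44776×10^8 km.
Transfer-ellipse semi-major axis a_t = (r₁ + r₂)/2 = (1.75032×10^8 + 6.44776×10^8)/2 = 4.09904×10^8 km.
By Kepler's third law the transfer-orbit period is T = 2π√(a_t³/μ), so t = T/2 = 7.157×10^7 s.
Converting: 7.157×10^7 s ÷ 86400 s/day = 828.4 days.

t = 828.4 days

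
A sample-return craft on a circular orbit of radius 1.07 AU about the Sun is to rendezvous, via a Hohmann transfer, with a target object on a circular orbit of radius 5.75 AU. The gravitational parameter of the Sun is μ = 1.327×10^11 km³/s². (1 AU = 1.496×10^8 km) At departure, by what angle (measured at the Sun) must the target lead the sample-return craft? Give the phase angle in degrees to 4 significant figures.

In km: r₁ = 1.07 × 1.496×10^8 = 1.60072×10^8 km; r₂ = 5.75 × 1.496×10^8 = 8.602×10^8 km.
Semi-major axis of the transfer orbit: a_t = (1.60072×10^8 + 8.602×10^8)/2 = 5.10136×10^8 km.
Transfer time t = π√(a_t³/μ) = 9.9367×10^7 s.
Target angular speed ω₂ = √(μ/r₂³) = 1.4439×10^-8 rad/s.
Angle swept by the target during transfer: ω₂·t = 1.4348 rad = 82.21°.
Arrival is 180° from departure on the ellipse, so φ = 180° − 82.21° = 97.79°.

φ = 97.79°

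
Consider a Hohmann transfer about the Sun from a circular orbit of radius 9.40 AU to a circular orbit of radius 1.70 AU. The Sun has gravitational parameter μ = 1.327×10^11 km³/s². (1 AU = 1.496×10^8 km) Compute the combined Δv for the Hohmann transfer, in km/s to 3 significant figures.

In km: r₁ = 9.40 × 1.496×10^8 = 1.40624×10^9 km; r₂ = 1.70 × 1.496×10^8 = 2.5432×10^8 km.
Semi-major axis of the transfer orbit: a_t = (1.40624×10^9 + 2.5432×10^8)/2 = 8.3028×10^8 km.
Circular speed at r₁: v₁ = √(μ/r₁) = √(1.327×10^11/1.40624×10^9) = 9.714 km/s.
Transfer-orbit speed at r₁ (vis-viva equation): v_a = √[μ(2/r₁ − 1/a_t)] = 5.376 km/s.
First burn Δv₁ = |v_a − v₁| = 4.338 km/s.
Circular speed at r₂: v₂ = √(μ/r₂) = 22.843 km/s.
Transfer-orbit speed at r₂: v_p = √[μ(2/r₂ − 1/a_t)] = 29.728 km/s.
Second burn Δv₂ = |v₂ − v_p| = 6.885 km/s.
Δv = Δv₁ + Δv₂ = 4.338 + 6.885 = 11.22 km/s.

Δv = 11.2 km/s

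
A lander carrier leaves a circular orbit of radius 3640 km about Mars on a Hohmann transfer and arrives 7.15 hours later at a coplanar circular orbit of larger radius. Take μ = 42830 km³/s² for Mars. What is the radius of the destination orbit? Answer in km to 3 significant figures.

r₂ = 24800 km

Transfer time t = 7.15 hours = 25740 s, and t = π√(a_t³/μ).
So a_t = (μ t²/π²)^(1/3) = (42830 × (25740)² / π²)^(1/3) = 14220 km.
Since a_t = (r₁ + r₂)/2, r₂ = 2a_t − r₁ = 2×14220 − 3640 = 24800 km.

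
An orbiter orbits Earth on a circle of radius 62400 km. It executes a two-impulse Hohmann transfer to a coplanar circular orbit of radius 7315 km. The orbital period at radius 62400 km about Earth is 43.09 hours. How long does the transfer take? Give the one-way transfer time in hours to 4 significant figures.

From Kepler's third law T² = 4π²r³/μ at r = 62400 km, T = 43.09 hours = 43.09 × 3600 s = 1.55124×10^5 s: μ = 4π²r³/T² = 3.98617×10^5 km³/s².
The Hohmann ellipse has a_t = (r₁ + r₂)/2 = 34857.5 km.
By Kepler's third law the transfer-orbit period is T = 2π√(a_t³/μ), so t = T/2 = 32383 s.
Converting: 32383 s ÷ 3600 s/hour = 8.995 hours.

t = 8.995 hours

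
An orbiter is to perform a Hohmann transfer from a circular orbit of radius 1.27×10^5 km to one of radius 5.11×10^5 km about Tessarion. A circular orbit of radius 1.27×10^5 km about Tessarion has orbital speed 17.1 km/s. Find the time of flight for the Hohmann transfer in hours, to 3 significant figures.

From the circular-orbit relation v² = μ/r at r = 1.27×10^5 km: μ = v²r = (17.1)² × 1.27×10^5 = 3.71361×10^7 km³/s².
Transfer-ellipse semi-major axis a_t = (r₁ + r₂)/2 = (1.270×10^5 + 5.110×10^5)/2 = 3.190×10^5 km.
By Kepler's third law the transfer-orbit period is T = 2π√(a_t³/μ), so t = T/2 = 92880 s.
Converting: 92880 s ÷ 3600 s/hour = 25.8 hours.

t = 25.8 hours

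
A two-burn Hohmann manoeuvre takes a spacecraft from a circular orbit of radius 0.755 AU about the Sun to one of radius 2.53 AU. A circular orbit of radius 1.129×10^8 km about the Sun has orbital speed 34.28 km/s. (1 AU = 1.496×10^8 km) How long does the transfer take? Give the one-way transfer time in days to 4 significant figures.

From the circular-orbit relation v² = μ/r at r = 1.129×10^8 km: μ = v²r = (34.28)² × 1.129×10^8 = 1.32671×10^11 km³/s².
In km: r₁ = 0.755 × 1.496×10^8 = 1.12948×10^8 km; r₂ = 2.53 × 1.496×10^8 = 3.78488×10^8 km.
Transfer-ellipse semi-major axis a_t = (r₁ + r₂)/2 = (1.12948×10^8 + 3.78488×10^8)/2 = 2.45718×10^8 km.
By Kepler's third law the transfer-orbit period is T = 2π√(a_t³/μ), so t = T/2 = 3.322×10^7 s.
Converting: 3.322×10^7 s ÷ 86400 s/day = 384.5 days.

t = 384.5 days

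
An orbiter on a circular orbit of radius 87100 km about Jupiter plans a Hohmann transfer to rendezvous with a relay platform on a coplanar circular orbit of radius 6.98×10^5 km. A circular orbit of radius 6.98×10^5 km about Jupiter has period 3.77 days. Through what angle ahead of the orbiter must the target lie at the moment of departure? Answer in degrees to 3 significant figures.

φ = 104°

From Kepler's third law T² = 4π²r³/μ at r = 6.98×10^5 km, T = 3.77 days = 3.77 × 86400 s = 3.25728×10^5 s: μ = 4π²r³/T² = 1.26537×10^8 km³/s².
Semi-major axis of the transfer orbit: a_t = (87100 + 6.980×10^5)/2 = 3.9255×10^5 km.
The half-period of the transfer ellipse is t = π√(a_t³/μ) = 68690 s.
Target angular speed ω₂ = √(μ/r₂³) = 1.929×10^-5 rad/s.
Angle swept by the target during transfer: ω₂·t = 1.325 rad = 75.92°.
The orbiter traverses 180° on the transfer ellipse, so the target must lead by 180° − 75.92° = 104°.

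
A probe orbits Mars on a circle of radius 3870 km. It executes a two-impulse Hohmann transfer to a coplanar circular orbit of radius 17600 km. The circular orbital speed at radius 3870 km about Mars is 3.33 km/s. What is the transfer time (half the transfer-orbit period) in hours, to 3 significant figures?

From the circular-orbit relation v² = μ/r at r = 3870 km: μ = v²r = (3.33)² × 3870 = 42914.0 km³/s².
Transfer-ellipse semi-major axis a_t = (r₁ + r₂)/2 = (3870 + 17600)/2 = 10735 km.
By Kepler's third law the transfer-orbit period is T = 2π√(a_t³/μ), so t = T/2 = 16870 s.
Converting: 16870 s ÷ 3600 s/hour = 4.69 hours.

t = 4.69 hours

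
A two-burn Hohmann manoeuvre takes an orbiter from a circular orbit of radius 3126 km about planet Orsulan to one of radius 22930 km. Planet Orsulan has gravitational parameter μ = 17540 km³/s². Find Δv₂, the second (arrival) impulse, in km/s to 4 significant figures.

Δv₂ = 0.4462 km/s

Transfer-ellipse semi-major axis a_t = (r₁ + r₂)/2 = (3126 + 22930)/2 = 13028 km.
Circular speed at r = 22930 km: v_c = √(μ/r) = 0.8746 km/s.
Vis-viva on the transfer ellipse at r = 22930 km gives v_t = √[μ(2/r − 1/a_t)] = 0.4284 km/s.
Δv₂ = |v_t − v_c| = |0.4284 − 0.8746| = 0.4462 km/s.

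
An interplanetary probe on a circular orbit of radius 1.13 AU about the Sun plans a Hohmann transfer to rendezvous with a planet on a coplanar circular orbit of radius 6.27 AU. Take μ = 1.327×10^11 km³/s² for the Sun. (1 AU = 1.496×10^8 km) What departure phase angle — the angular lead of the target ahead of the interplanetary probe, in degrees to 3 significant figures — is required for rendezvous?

In km: r₁ = 1.13 × 1.496×10^8 = 1.69048×10^8 km; r₂ = 6.27 × 1.496×10^8 = 9.37992×10^8 km.
Transfer-ellipse semi-major axis a_t = (r₁ + r₂)/2 = (1.69048×10^8 + 9.37992×10^8)/2 = 5.5352×10^8 km.
The half-period of the transfer ellipse is t = π√(a_t³/μ) = 1.12309×10^8 s.
Target angular speed ω₂ = √(μ/r₂³) = 1.26805×10^-8 rad/s.
Angle swept by the target during transfer: ω₂·t = 1.42413 rad = 81.60°.
Arrival is 180° from departure on the ellipse, so φ = 180° − 81.60° = 98.4°.

φ = 98.4°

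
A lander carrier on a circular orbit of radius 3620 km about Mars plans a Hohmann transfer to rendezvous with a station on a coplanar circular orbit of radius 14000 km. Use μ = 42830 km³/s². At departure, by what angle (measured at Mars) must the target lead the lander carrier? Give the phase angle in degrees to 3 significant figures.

The Hohmann ellipse has a_t = (r₁ + r₂)/2 = 8810 km.
The half-period of the transfer ellipse is t = π√(a_t³/μ) = 12552.8 s.
Target angular speed ω₂ = √(μ/r₂³) = 1.24934×10^-4 rad/s.
Angle swept by the target during transfer: ω₂·t = 1.5683 rad = 89.86°.
Arrival is 180° from departure on the ellipse, so φ = 180° − 89.86° = 90.1°.

φ = 90.1°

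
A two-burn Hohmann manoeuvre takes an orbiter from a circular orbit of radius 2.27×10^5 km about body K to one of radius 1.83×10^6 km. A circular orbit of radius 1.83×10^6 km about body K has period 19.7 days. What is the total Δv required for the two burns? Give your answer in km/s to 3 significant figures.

From Kepler's third law T² = 4π²r³/μ at r = 1.83×10^6 km, T = 19.7 days = 19.7 × 86400 s = 1.70208×10^6 s: μ = 4π²r³/T² = 8.35128×10^7 km³/s².
Transfer-ellipse semi-major axis a_t = (r₁ + r₂)/2 = (2.270×10^5 + 1.830×10^6)/2 = 1.0285×10^6 km.
At r₁ the circular-orbit speed is v₁ = √(μ/r₁) = 19.181 km/s.
Transfer-orbit speed at r₁ (vis-viva equation): v_p = √[μ(2/r₁ − 1/a_t)] = 25.585 km/s.
First burn Δv₁ = |v_p − v₁| = 6.404 km/s.
At r₂, v₂ = √(μ/r₂) = 6.7554 km/s.
Transfer-orbit speed at r₂: v_a = √[μ(2/r₂ − 1/a_t)] = 3.1737 km/s.
Second burn Δv₂ = |v₂ − v_a| = 3.582 km/s.
Δv = Δv₁ + Δv₂ = 6.404 + 3.582 = 9.986 km/s.

Δv = 9.99 km/s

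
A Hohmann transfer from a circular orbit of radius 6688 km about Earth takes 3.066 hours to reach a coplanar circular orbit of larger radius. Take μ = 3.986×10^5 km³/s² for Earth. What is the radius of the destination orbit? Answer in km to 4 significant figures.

Transfer time t = 3.066 hours = 11037.6 s, and t = π√(a_t³/μ).
So a_t = (μ t²/π²)^(1/3) = (3.986×10^5 × (11037.6)² / π²)^(1/3) = 17008 km.
Since a_t = (r₁ + r₂)/2, r₂ = 2a_t − r₁ = 2×17008 − 6688 = 27328 km.

r₂ = 27330 km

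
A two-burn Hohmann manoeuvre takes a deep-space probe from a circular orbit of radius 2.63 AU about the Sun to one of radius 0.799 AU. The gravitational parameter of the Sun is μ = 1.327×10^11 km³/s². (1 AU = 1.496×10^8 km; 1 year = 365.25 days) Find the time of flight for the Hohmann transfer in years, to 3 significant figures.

t = 1.12 years

In km: r₁ = 2.63 × 1.496×10^8 = 3.93448×10^8 km; r₂ = 0.799 × 1.496×10^8 = 1.195304×10^8 km.
Transfer-ellipse semi-major axis a_t = (r₁ + r₂)/2 = (3.93448×10^8 + 1.195304×10^8)/2 = 2.564892×10^8 km.
Half the transfer-orbit period gives t = π√(a_t³/μ) = 3.543×10^7 s.
Converting: 3.543×10^7 s ÷ 3.15576×10^7 s/year (365.25 × 86400) = 1.12 years.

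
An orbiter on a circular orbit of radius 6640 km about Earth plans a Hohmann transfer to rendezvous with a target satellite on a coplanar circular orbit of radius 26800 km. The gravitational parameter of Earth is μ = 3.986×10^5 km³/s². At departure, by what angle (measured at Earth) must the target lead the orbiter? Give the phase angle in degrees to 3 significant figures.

φ = 91.3°

The Hohmann ellipse has a_t = (r₁ + r₂)/2 = 16720 km.
The half-period of the transfer ellipse is t = π√(a_t³/μ) = 10758 s.
The target's mean motion on its circular orbit is ω₂ = √(μ/r₂³) = 1.4390×10^-4 rad/s.
Angle swept by the target during transfer: ω₂·t = 1.5481 rad = 88.70°.
The orbiter traverses 180° on the transfer ellipse, so the target must lead by 180° − 88.70° = 91.3°.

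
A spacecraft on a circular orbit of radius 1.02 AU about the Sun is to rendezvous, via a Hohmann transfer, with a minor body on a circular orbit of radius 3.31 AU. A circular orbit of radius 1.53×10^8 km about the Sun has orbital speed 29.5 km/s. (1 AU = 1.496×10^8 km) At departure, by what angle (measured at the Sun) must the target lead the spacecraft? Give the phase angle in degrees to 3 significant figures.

φ = 84.8°

From the circular-orbit relation v² = μ/r at r = 1.53×10^8 km: μ = v²r = (29.5)² × 1.53×10^8 = 1.33148×10^11 km³/s².
In km: r₁ = 1.02 × 1.496×10^8 = 1.52592×10^8 km; r₂ = 3.31 × 1.496×10^8 = 4.95176×10^8 km.
Transfer-ellipse semi-major axis a_t = (r₁ + r₂)/2 = (1.52592×10^8 + 4.95176×10^8)/2 = 3.23884×10^8 km.
The half-period of the transfer ellipse is t = π√(a_t³/μ) = 5.01841×10^7 s.
Target angular speed ω₂ = √(μ/r₂³) = 3.31153×10^-8 rad/s.
Angle swept by the target during transfer: ω₂·t = 1.6619 rad = 95.22°.
Arrival is 180° from departure on the ellipse, so φ = 180° − 95.22° = 84.8°.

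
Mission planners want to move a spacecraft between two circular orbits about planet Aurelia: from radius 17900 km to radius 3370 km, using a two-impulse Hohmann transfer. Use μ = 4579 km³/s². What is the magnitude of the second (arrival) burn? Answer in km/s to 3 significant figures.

Transfer-ellipse semi-major axis a_t = (r₁ + r₂)/2 = (17900 + 3370)/2 = 10635 km.
On the circular orbit at r = 3370 km, v_c = √(μ/r) = 1.1657 km/s.
Transfer-orbit speed at the same r (vis-viva, a = a_t): v_t = √[μ(2/r − 1/a_t)] = 1.5123 km/s.
Δv₂ = |v_t − v_c| = |1.5123 − 1.1657| = 0.3466 km/s.

Δv₂ = 0.347 km/s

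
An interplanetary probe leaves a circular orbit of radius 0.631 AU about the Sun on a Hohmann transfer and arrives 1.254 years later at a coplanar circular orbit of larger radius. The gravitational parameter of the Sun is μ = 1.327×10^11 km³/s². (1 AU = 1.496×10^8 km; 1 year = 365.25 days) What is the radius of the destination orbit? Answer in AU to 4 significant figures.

In km: r₁ = 0.631 × 1.496×10^8 = 9.43976×10^7 km.
Transfer time t = 1.254 years × 365.25 × 86400 s = 3.95732304×10^7 s, and t = π√(a_t³/μ).
So a_t = (μ t²/π²)^(1/3) = (1.327×10^11 × (3.95732304×10^7)² / π²)^(1/3) = 2.7614×10^8 km.
Since a_t = (r₁ + r₂)/2, r₂ = 2a_t − r₁ = 2×2.7614×10^8 − 9.43976×10^7 = 4.578824×10^8 km.
In AU: r₂ = 4.578824×10^8 / 1.496×10^8 = 3.061 AU.

r₂ = 3.061 AU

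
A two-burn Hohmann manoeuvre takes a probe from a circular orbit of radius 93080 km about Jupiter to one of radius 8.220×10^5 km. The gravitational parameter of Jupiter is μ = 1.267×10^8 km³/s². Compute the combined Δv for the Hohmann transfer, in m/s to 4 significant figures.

Δv = 19370 m/s

Transfer-ellipse semi-major axis a_t = (r₁ + r₂)/2 = (93080 + 8.220×10^5)/2 = 4.5754×10^5 km.
Circular speed at r₁: v₁ = √(μ/r₁) = √(1.267×10^8/93080) = 36.8944 km/s.
Transfer-orbit speed at r₁ (v² = μ(2/r − 1/a)): v_p = √[μ(2/r₁ − 1/a_t)] = 49.4517 km/s.
First burn Δv₁ = |v_p − v₁| = 12.557 km/s.
At r₂, v₂ = √(μ/r₂) = 12.41516 km/s.
Transfer-orbit speed at r₂: v_a = √[μ(2/r₂ − 1/a_t)] = 5.599717 km/s.
Second burn Δv₂ = |v₂ − v_a| = 6.8154 km/s.
Total Δv = Δv₁ + Δv₂ = 19.37 km/s.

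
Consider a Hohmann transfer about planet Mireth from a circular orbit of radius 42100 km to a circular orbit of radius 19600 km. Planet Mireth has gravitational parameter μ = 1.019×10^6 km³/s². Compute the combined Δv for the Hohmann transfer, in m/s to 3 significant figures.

The Hohmann ellipse has a_t = (r₁ + r₂)/2 = 30850 km.
Circular speed at r₁: v₁ = √(μ/r₁) = √(1.019×10^6/42100) = 4.91978 km/s.
On the transfer ellipse at r₁, vis-viva equation gives v_a = √[μ(2/r₁ − 1/a_t)] = 3.92145 km/s.
First burn Δv₁ = |v_a − v₁| = 0.9983 km/s.
Circular speed at r₂: v₂ = √(μ/r₂) = 7.210 km/s.
Transfer-orbit speed at r₂: v_p = √[μ(2/r₂ − 1/a_t)] = 8.423 km/s.
Second burn Δv₂ = |v₂ − v_p| = 1.213 km/s.
Total Δv = Δv₁ + Δv₂ = 2.211 km/s.

Δv = 2210 m/s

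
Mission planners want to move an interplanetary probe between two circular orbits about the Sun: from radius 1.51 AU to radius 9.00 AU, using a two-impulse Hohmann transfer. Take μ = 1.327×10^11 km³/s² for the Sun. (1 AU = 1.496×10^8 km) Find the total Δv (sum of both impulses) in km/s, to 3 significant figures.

Δv = 12.1 km/s

In km: r₁ = 1.51 × 1.496×10^8 = 2.25896×10^8 km; r₂ = 9.00 × 1.496×10^8 = 1.3464×10^9 km.
The Hohmann ellipse has a_t = (r₁ + r₂)/2 = 7.86148×10^8 km.
Circular speed at r₁: v₁ = √(μ/r₁) = √(1.327×10^11/2.25896×10^8) = 24.237 km/s.
On the transfer ellipse at r₁, v² = μ(2/r − 1/a) gives v_p = √[μ(2/r₁ − 1/a_t)] = 31.719 km/s.
First burn Δv₁ = |v_p − v₁| = 7.482 km/s.
At r₂, v₂ = √(μ/r₂) = 9.928 km/s.
Transfer-orbit speed at r₂: v_a = √[μ(2/r₂ − 1/a_t)] = 5.322 km/s.
Second burn Δv₂ = |v₂ − v_a| = 4.606 km/s.
Δv = Δv₁ + Δv₂ = 7.482 + 4.606 = 12.09 km/s.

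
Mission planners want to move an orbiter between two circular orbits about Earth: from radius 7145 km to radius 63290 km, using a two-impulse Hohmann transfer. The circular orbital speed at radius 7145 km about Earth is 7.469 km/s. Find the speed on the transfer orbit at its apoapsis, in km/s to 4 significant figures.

From the circular-orbit relation v² = μ/r at r = 7145 km: μ = v²r = (7.469)² × 7145 = 3.98591×10^5 km³/s².
Transfer-ellipse semi-major axis a_t = (r₁ + r₂)/2 = (7145 + 63290)/2 = 35217.5 km.
At apoapsis, r = 63290 km.
Applying v² = μ(2/r − 1/a_t): v = 1.130 km/s.

v = 1.130 km/s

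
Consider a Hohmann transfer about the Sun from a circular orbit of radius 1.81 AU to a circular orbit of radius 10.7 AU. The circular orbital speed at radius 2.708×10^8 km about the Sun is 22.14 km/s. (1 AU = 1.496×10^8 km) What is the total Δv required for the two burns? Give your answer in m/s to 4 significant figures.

Δv = 11030 m/s

From the circular-orbit relation v² = μ/r at r = 2.708×10^8 km: μ = v²r = (22.14)² × 2.708×10^8 = 1.32741×10^11 km³/s².
In km: r₁ = 1.81 × 1.496×10^8 = 2.70776×10^8 km; r₂ = 10.7 × 1.496×10^8 = 1.60072×10^9 km.
Semi-major axis of the transfer orbit: a_t = (2.70776×10^8 + 1.60072×10^9)/2 = 9.35748×10^8 km.
Circular speed at r₁: v₁ = √(μ/r₁) = √(1.32741×10^11/2.70776×10^8) = 22.14098 km/s.
On the transfer ellipse at r₁, vis-viva gives v_p = √[μ(2/r₁ − 1/a_t)] = 28.95844 km/s.
First burn Δv₁ = |v_p − v₁| = 6.8175 km/s.
Circular speed at r₂: v₂ = √(μ/r₂) = 9.10635 km/s.
Transfer-orbit speed at r₂: v_a = √[μ(2/r₂ − 1/a_t)] = 4.89858 km/s.
Second burn Δv₂ = |v₂ − v_a| = 4.2078 km/s.
Δv = Δv₁ + Δv₂ = 6.8175 + 4.2078 = 11.03 km/s.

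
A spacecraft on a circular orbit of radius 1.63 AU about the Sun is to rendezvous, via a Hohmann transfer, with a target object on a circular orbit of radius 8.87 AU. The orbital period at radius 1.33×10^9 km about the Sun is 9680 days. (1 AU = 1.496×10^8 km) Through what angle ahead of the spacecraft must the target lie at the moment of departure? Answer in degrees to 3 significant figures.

φ = 98.0°

From Kepler's third law T² = 4π²r³/μ at r = 1.33×10^9 km, T = 9680 days = 9680 × 86400 s = 8.36352×10^8 s: μ = 4π²r³/T² = 1.32781×10^11 km³/s².
In km: r₁ = 1.63 × 1.496×10^8 = 2.43848×10^8 km; r₂ = 8.87 × 1.496×10^8 = 1.326952×10^9 km.
Semi-major axis of the transfer orbit: a_t = (2.43848×10^8 + 1.326952×10^9)/2 = 7.854×10^8 km.
The half-period of the transfer ellipse is t = π√(a_t³/μ) = 1.89766×10^8 s.
The target's mean motion on its circular orbit is ω₂ = √(μ/r₂³) = 7.53851×10^-9 rad/s.
Angle swept by the target during transfer: ω₂·t = 1.43055 rad = 81.96°.
Arrival is 180° from departure on the ellipse, so φ = 180° − 81.96° = 98.0°.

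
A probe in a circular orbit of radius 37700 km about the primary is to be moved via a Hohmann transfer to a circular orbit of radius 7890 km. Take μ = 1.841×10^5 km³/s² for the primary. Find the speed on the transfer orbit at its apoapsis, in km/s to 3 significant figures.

Transfer-ellipse semi-major axis a_t = (r₁ + r₂)/2 = (37700 + 7890)/2 = 22795 km.
The apoapsis of the transfer ellipse is at r = 37700 km.
Vis-viva: v = √[μ(2/r − 1/a_t)] = √[1.841×10^5 × (2/37700 − 1/22795)] = 1.300 km/s.

v = 1.30 km/s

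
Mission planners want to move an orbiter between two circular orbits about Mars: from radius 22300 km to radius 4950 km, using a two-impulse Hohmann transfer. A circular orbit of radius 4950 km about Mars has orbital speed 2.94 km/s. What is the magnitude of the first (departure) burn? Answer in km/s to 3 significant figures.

Δv₁ = 0.550 km/s

From the circular-orbit relation v² = μ/r at r = 4950 km: μ = v²r = (2.94)² × 4950 = 42785.8 km³/s².
Transfer-ellipse semi-major axis a_t = (r₁ + r₂)/2 = (22300 + 4950)/2 = 13625 km.
Circular speed at r = 22300 km: v_c = √(μ/r) = 1.3852 km/s.
Transfer-orbit speed at the same r (vis-viva, a = a_t): v_t = √[μ(2/r − 1/a_t)] = 0.83489 km/s.
Δv₁ = |v_t − v_c| = |0.83489 − 1.3852| = 0.5503 km/s.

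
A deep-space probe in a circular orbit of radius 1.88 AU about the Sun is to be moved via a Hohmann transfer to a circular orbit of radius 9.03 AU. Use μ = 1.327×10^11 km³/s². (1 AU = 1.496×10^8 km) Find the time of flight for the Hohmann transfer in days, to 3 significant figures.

t = 2330 days

In km: r₁ = 1.88 × 1.496×10^8 = 2.81248×10^8 km; r₂ = 9.03 × 1.496×10^8 = 1.350888×10^9 km.
Transfer-ellipse semi-major axis a_t = (r₁ + r₂)/2 = (2.81248×10^8 + 1.350888×10^9)/2 = 8.16068×10^8 km.
Transfer time t = π√(a_t³/μ) = π√((8.16068×10^8)³ / 1.327×10^11) = 2.010×10^8 s.
Converting: 2.010×10^8 s ÷ 86400 s/day = 2330 days.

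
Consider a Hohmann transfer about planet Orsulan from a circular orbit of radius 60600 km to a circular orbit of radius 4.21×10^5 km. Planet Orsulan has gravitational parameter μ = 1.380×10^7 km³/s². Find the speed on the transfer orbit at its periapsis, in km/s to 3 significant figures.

v = 20.0 km/s

Semi-major axis of the transfer orbit: a_t = (60600 + 4.210×10^5)/2 = 2.408×10^5 km.
The periapsis of the transfer ellipse is at r = 60600 km.
Applying v² = μ(2/r − 1/a_t): v = 19.95 km/s.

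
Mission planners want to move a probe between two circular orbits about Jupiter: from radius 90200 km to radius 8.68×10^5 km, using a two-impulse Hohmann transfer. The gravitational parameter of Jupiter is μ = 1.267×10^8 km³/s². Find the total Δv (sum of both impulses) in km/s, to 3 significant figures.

Δv = 19.8 km/s

Semi-major axis of the transfer orbit: a_t = (90200 + 8.680×10^5)/2 = 4.791×10^5 km.
Circular speed at r₁: v₁ = √(μ/r₁) = √(1.267×10^8/90200) = 37.48 km/s.
On the transfer ellipse at r₁, vis-viva gives v_p = √[μ(2/r₁ − 1/a_t)] = 50.45 km/s.
First burn Δv₁ = |v_p − v₁| = 12.97 km/s.
At r₂, v₂ = √(μ/r₂) = 12.0817 km/s.
Transfer-orbit speed at r₂: v_a = √[μ(2/r₂ − 1/a_t)] = 5.24226 km/s.
Second burn Δv₂ = |v₂ − v_a| = 6.839 km/s.
Total Δv = Δv₁ + Δv₂ = 19.81 km/s.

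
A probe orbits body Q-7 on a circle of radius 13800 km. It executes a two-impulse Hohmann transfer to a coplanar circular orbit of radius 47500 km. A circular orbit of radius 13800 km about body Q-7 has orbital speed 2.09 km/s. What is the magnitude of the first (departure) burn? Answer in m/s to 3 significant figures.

Δv₁ = 512 m/s

From the circular-orbit relation v² = μ/r at r = 13800 km: μ = v²r = (2.09)² × 13800 = 60279.8 km³/s².
Transfer-ellipse semi-major axis a_t = (r₁ + r₂)/2 = (13800 + 47500)/2 = 30650 km.
Circular speed at r = 13800 km: v_c = √(μ/r) = 2.0900 km/s.
Vis-viva on the transfer ellipse at r = 13800 km gives v_t = √[μ(2/r − 1/a_t)] = 2.6018 km/s.
Δv₁ = |v_t − v_c| = |2.6018 − 2.0900| = 0.5118 km/s.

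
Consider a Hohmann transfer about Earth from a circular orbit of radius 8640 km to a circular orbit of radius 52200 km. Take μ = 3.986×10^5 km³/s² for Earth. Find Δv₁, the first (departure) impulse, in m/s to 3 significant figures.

Δv₁ = 2110 m/s

Semi-major axis of the transfer orbit: a_t = (8640 + 52200)/2 = 30420 km.
Circular speed at r = 8640 km: v_c = √(μ/r) = 6.792 km/s.
Vis-viva on the transfer ellipse at r = 8640 km gives v_t = √[μ(2/r − 1/a_t)] = 8.897 km/s.
Δv₁ = |v_t − v_c| = |8.897 − 6.792| = 2.105 km/s.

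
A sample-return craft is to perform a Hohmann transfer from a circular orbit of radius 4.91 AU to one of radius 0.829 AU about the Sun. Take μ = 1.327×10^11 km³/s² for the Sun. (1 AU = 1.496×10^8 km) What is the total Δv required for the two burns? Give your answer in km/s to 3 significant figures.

In km: r₁ = 4.91 × 1.496×10^8 = 7.34536×10^8 km; r₂ = 0.829 × 1.496×10^8 = 1.240184×10^8 km.
Transfer-ellipse semi-major axis a_t = (r₁ + r₂)/2 = (7.34536×10^8 + 1.240184×10^8)/2 = 4.292772×10^8 km.
At r₁ the circular-orbit speed is v₁ = √(μ/r₁) = 13.4409 km/s.
Transfer-orbit speed at r₁ (vis-viva equation): v_a = √[μ(2/r₁ − 1/a_t)] = 7.22442 km/s.
First burn Δv₁ = |v_a − v₁| = 6.2165 km/s.
At r₂, v₂ = √(μ/r₂) = 32.711 km/s.
Transfer-orbit speed at r₂: v_p = √[μ(2/r₂ − 1/a_t)] = 42.789 km/s.
Second burn Δv₂ = |v₂ − v_p| = 10.078 km/s.
Total Δv = Δv₁ + Δv₂ = 16.29 km/s.

Δv = 16.3 km/s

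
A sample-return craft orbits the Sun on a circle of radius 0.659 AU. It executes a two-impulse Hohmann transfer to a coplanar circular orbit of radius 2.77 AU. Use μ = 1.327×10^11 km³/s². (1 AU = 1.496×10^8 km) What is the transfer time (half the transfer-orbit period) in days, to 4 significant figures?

In km: r₁ = 0.659 × 1.496×10^8 = 9.85864×10^7 km; r₂ = 2.77 × 1.496×10^8 = 4.14392×10^8 km.
The Hohmann ellipse has a_t = (r₁ + r₂)/2 = 2.564892×10^8 km.
Transfer time t = π√(a_t³/μ) = π√((2.564892×10^8)³ / 1.327×10^11) = 3.5426×10^7 s.
Converting: 3.5426×10^7 s ÷ 86400 s/day = 410.0 days.

t = 410.0 days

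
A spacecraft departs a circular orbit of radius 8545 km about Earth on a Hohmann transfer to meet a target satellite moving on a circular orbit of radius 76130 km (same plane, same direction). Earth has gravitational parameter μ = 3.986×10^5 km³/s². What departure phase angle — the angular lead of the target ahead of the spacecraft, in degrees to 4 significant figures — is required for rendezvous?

φ = 105.4°

Transfer-ellipse semi-major axis a_t = (r₁ + r₂)/2 = (8545 + 76130)/2 = 42337.5 km.
Transfer time t = π√(a_t³/μ) = 43348.00 s.
The target's mean motion on its circular orbit is ω₂ = √(μ/r₂³) = 3.005626×10^-5 rad/s.
Angle swept by the target during transfer: ω₂·t = 1.302879 rad = 74.649°.
The spacecraft traverses 180° on the transfer ellipse, so the target must lead by 180° − 74.649° = 105.4°.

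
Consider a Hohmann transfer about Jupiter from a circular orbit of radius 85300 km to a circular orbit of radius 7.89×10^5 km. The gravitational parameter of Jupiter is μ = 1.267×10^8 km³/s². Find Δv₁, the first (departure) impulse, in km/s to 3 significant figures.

Transfer-ellipse semi-major axis a_t = (r₁ + r₂)/2 = (85300 + 7.890×10^5)/2 = 4.3715×10^5 km.
On the circular orbit at r = 85300 km, v_c = √(μ/r) = 38.54 km/s.
Vis-viva on the transfer ellipse at r = 85300 km gives v_t = √[μ(2/r − 1/a_t)] = 51.78 km/s.
Δv₁ = |v_t − v_c| = |51.78 − 38.54| = 13.24 km/s.

Δv₁ = 13.2 km/s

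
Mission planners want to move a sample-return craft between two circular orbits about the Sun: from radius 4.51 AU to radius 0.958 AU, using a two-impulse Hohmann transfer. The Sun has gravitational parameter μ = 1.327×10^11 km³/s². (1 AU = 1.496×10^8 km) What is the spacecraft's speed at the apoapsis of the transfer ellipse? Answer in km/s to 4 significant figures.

v = 8.302 km/s

In km: r₁ = 4.51 × 1.496×10^8 = 6.74696×10^8 km; r₂ = 0.958 × 1.496×10^8 = 1.433168×10^8 km.
Transfer-ellipse semi-major axis a_t = (r₁ + r₂)/2 = (6.74696×10^8 + 1.433168×10^8)/2 = 4.090064×10^8 km.
At apoapsis, r = 6.74696×10^8 km.
Vis-viva: v = √[μ(2/r − 1/a_t)] = √[1.327×10^11 × (2/6.74696×10^8 − 1/4.090064×10^8)] = 8.302 km/s.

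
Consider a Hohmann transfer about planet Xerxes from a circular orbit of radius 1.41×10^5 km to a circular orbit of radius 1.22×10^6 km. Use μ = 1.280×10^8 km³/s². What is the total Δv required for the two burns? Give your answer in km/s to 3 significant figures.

Δv = 15.8 km/s

Semi-major axis of the transfer orbit: a_t = (1.410×10^5 + 1.220×10^6)/2 = 6.805×10^5 km.
Circular speed at r₁: v₁ = √(μ/r₁) = √(1.280×10^8/1.410×10^5) = 30.13 km/s.
Transfer-orbit speed at r₁ (v² = μ(2/r − 1/a)): v_p = √[μ(2/r₁ − 1/a_t)] = 40.34 km/s.
First burn Δv₁ = |v_p − v₁| = 10.21 km/s.
At r₂, v₂ = √(μ/r₂) = 10.2430 km/s.
Transfer-orbit speed at r₂: v_a = √[μ(2/r₂ − 1/a_t)] = 4.66252 km/s.
Second burn Δv₂ = |v₂ − v_a| = 5.580 km/s.
Total Δv = Δv₁ + Δv₂ = 15.79 km/s.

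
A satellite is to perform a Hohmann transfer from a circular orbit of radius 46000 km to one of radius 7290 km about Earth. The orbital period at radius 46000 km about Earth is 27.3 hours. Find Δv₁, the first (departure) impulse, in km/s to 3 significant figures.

Δv₁ = 1.40 km/s

From Kepler's third law T² = 4π²r³/μ at r = 46000 km, T = 27.3 hours = 27.3 × 3600 s = 98280 s: μ = 4π²r³/T² = 3.97835×10^5 km³/s².
The Hohmann ellipse has a_t = (r₁ + r₂)/2 = 26645 km.
Circular speed at r = 46000 km: v_c = √(μ/r) = 2.941 km/s.
Vis-viva on the transfer ellipse at r = 46000 km gives v_t = √[μ(2/r − 1/a_t)] = 1.538 km/s.
Δv₁ = |v_t − v_c| = |1.538 − 2.941| = 1.403 km/s.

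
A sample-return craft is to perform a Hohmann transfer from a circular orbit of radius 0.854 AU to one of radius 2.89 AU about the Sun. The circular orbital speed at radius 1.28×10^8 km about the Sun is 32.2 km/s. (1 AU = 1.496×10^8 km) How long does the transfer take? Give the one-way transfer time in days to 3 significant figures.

t = 468 days

From the circular-orbit relation v² = μ/r at r = 1.28×10^8 km: μ = v²r = (32.2)² × 1.28×10^8 = 1.32716×10^11 km³/s².
In km: r₁ = 0.854 × 1.496×10^8 = 1.277584×10^8 km; r₂ = 2.89 × 1.496×10^8 = 4.32344×10^8 km.
The Hohmann ellipse has a_t = (r₁ + r₂)/2 = 2.800512×10^8 km.
Transfer time t = π√(a_t³/μ) = π√((2.800512×10^8)³ / 1.32716×10^11) = 4.042×10^7 s.
Converting: 4.042×10^7 s ÷ 86400 s/day = 468 days.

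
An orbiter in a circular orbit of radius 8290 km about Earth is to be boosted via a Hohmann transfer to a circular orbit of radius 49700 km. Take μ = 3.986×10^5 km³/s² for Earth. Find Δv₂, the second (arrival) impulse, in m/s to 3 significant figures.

The Hohmann ellipse has a_t = (r₁ + r₂)/2 = 28995 km.
Circular speed at r = 49700 km: v_c = √(μ/r) = 2.832 km/s.
Vis-viva on the transfer ellipse at r = 49700 km gives v_t = √[μ(2/r − 1/a_t)] = 1.514 km/s.
Δv₂ = |v_t − v_c| = |1.514 − 2.832| = 1.318 km/s.

Δv₂ = 1320 m/s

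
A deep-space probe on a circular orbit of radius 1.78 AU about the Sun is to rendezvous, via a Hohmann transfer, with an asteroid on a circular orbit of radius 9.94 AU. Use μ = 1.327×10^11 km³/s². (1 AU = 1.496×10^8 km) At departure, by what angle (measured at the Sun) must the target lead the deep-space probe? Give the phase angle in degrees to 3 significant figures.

In km: r₁ = 1.78 × 1.496×10^8 = 2.66288×10^8 km; r₂ = 9.94 × 1.496×10^8 = 1.487024×10^9 km.
The Hohmann ellipse has a_t = (r₁ + r₂)/2 = 8.76656×10^8 km.
Transfer time t = π√(a_t³/μ) = 2.2385×10^8 s.
The target's mean motion on its circular orbit is ω₂ = √(μ/r₂³) = 6.3527×10^-9 rad/s.
Angle swept by the target during transfer: ω₂·t = 1.4221 rad = 81.48°.
Arrival is 180° from departure on the ellipse, so φ = 180° − 81.48° = 98.5°.

φ = 98.5°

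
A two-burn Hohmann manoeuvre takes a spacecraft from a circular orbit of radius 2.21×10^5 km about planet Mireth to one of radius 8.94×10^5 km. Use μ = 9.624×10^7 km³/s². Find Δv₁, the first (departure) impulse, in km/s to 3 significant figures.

Transfer-ellipse semi-major axis a_t = (r₁ + r₂)/2 = (2.210×10^5 + 8.940×10^5)/2 = 5.575×10^5 km.
Circular speed at r = 2.210×10^5 km: v_c = √(μ/r) = 20.868 km/s.
Vis-viva on the transfer ellipse at r = 2.210×10^5 km gives v_t = √[μ(2/r − 1/a_t)] = 26.426 km/s.
Δv₁ = |v_t − v_c| = |26.426 − 20.868| = 5.558 km/s.

Δv₁ = 5.56 km/s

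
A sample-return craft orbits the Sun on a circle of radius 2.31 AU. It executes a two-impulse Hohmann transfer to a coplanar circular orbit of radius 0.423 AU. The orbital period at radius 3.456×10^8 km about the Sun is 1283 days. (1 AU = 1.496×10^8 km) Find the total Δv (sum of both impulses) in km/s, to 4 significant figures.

Δv = 22.43 km/s

From Kepler's third law T² = 4π²r³/μ at r = 3.456×10^8 km, T = 1283 days = 1283 × 86400 s = 1.108512×10^8 s: μ = 4π²r³/T² = 1.32617×10^11 km³/s².
In km: r₁ = 2.31 × 1.496×10^8 = 3.45576×10^8 km; r₂ = 0.423 × 1.496×10^8 = 6.32808×10^7 km.
Transfer-ellipse semi-major axis a_t = (r₁ + r₂)/2 = (3.45576×10^8 + 6.32808×10^7)/2 = 2.044284×10^8 km.
Circular speed at r₁: v₁ = √(μ/r₁) = √(1.32617×10^11/3.45576×10^8) = 19.590 km/s.
On the transfer ellipse at r₁, vis-viva equation gives v_a = √[μ(2/r₁ − 1/a_t)] = 10.899 km/s.
First burn Δv₁ = |v_a − v₁| = 8.691 km/s.
Circular speed at r₂: v₂ = √(μ/r₂) = 45.78 km/s.
Transfer-orbit speed at r₂: v_p = √[μ(2/r₂ − 1/a_t)] = 59.52 km/s.
Second burn Δv₂ = |v₂ − v_p| = 13.74 km/s.
Total Δv = Δv₁ + Δv₂ = 22.43 km/s.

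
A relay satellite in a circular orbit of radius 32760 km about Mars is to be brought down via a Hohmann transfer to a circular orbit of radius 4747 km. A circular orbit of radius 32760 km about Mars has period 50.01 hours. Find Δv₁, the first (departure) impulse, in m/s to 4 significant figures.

From Kepler's third law T² = 4π²r³/μ at r = 32760 km, T = 50.01 hours = 50.01 × 3600 s = 1.80036×10^5 s: μ = 4π²r³/T² = 42822.6 km³/s².
The Hohmann ellipse has a_t = (r₁ + r₂)/2 = 18753.5 km.
On the circular orbit at r = 32760 km, v_c = √(μ/r) = 1.1433 km/s.
Vis-viva on the transfer ellipse at r = 32760 km gives v_t = √[μ(2/r − 1/a_t)] = 0.57522 km/s.
Δv₁ = |v_t − v_c| = |0.57522 − 1.1433| = 0.5681 km/s.

Δv₁ = 568.1 m/s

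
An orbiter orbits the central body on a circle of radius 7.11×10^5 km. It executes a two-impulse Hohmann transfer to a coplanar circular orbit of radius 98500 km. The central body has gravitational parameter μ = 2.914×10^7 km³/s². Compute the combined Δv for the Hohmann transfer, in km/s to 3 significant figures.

Semi-major axis of the transfer orbit: a_t = (7.110×10^5 + 98500)/2 = 4.0475×10^5 km.
At r₁ the circular-orbit speed is v₁ = √(μ/r₁) = 6.40192 km/s.
Transfer-orbit speed at r₁ (vis-viva equation): v_a = √[μ(2/r₁ − 1/a_t)] = 3.15816 km/s.
First burn Δv₁ = |v_a − v₁| = 3.2438 km/s.
At r₂, v₂ = √(μ/r₂) = 17.1999 km/s.
Transfer-orbit speed at r₂: v_p = √[μ(2/r₂ − 1/a_t)] = 22.7965 km/s.
Second burn Δv₂ = |v₂ − v_p| = 5.5966 km/s.
Total Δv = Δv₁ + Δv₂ = 8.840 km/s.

Δv = 8.84 km/s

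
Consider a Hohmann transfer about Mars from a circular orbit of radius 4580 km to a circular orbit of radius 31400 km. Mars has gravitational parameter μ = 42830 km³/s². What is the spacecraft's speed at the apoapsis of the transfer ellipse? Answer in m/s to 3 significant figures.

v = 589 m/s

Transfer-ellipse semi-major axis a_t = (r₁ + r₂)/2 = (4580 + 31400)/2 = 17990 km.
The apoapsis of the transfer ellipse is at r = 31400 km.
Vis-viva: v = √[μ(2/r − 1/a_t)] = √[42830 × (2/31400 − 1/17990)] = 0.5893 km/s.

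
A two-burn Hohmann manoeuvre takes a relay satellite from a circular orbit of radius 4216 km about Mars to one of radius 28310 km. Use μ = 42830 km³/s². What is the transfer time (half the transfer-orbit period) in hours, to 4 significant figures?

Semi-major axis of the transfer orbit: a_t = (4216 + 28310)/2 = 16263 km.
Half the transfer-orbit period gives t = π√(a_t³/μ) = 31483 s.
Converting: 31483 s ÷ 3600 s/hour = 8.745 hours.

t = 8.745 hours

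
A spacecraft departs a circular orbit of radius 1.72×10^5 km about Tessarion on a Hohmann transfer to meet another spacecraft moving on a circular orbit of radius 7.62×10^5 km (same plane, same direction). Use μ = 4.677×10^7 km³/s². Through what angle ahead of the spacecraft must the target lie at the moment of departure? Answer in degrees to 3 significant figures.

φ = 93.6°

Semi-major axis of the transfer orbit: a_t = (1.720×10^5 + 7.620×10^5)/2 = 4.670×10^5 km.
Transfer time t = π√(a_t³/μ) = 1.46603×10^5 s.
The target's mean motion on its circular orbit is ω₂ = √(μ/r₂³) = 1.02814×10^-5 rad/s.
Angle swept by the target during transfer: ω₂·t = 1.5073 rad = 86.36°.
The spacecraft traverses 180° on the transfer ellipse, so the target must lead by 180° − 86.36° = 93.6°.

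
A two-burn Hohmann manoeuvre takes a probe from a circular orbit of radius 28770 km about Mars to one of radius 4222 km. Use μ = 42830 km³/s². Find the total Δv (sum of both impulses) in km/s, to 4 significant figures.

The Hohmann ellipse has a_t = (r₁ + r₂)/2 = 16496 km.
Circular speed at r₁: v₁ = √(μ/r₁) = √(42830/28770) = 1.22012 km/s.
Transfer-orbit speed at r₁ (v² = μ(2/r − 1/a)): v_a = √[μ(2/r₁ − 1/a_t)] = 0.617268 km/s.
First burn Δv₁ = |v_a − v₁| = 0.6029 km/s.
At r₂, v₂ = √(μ/r₂) = 3.185 km/s.
Transfer-orbit speed at r₂: v_p = √[μ(2/r₂ − 1/a_t)] = 4.206 km/s.
Second burn Δv₂ = |v₂ − v_p| = 1.021 km/s.
Total Δv = Δv₁ + Δv₂ = 1.624 km/s.

Δv = 1.624 km/s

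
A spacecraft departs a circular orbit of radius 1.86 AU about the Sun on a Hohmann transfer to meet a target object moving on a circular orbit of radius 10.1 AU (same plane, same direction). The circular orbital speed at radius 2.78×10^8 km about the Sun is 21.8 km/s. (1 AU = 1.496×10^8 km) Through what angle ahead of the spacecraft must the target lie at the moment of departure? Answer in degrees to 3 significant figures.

From the circular-orbit relation v² = μ/r at r = 2.78×10^8 km: μ = v²r = (21.8)² × 2.78×10^8 = 1.32117×10^11 km³/s².
In km: r₁ = 1.86 × 1.496×10^8 = 2.78256×10^8 km; r₂ = 10.1 × 1.496×10^8 = 1.51096×10^9 km.
The Hohmann ellipse has a_t = (r₁ + r₂)/2 = 8.94608×10^8 km.
The half-period of the transfer ellipse is t = π√(a_t³/μ) = 2.3127×10^8 s.
Target angular speed ω₂ = √(μ/r₂³) = 6.1887×10^-9 rad/s.
Angle swept by the target during transfer: ω₂·t = 1.4313 rad = 82.01°.
The spacecraft traverses 180° on the transfer ellipse, so the target must lead by 180° − 82.01° = 98.0°.

φ = 98.0°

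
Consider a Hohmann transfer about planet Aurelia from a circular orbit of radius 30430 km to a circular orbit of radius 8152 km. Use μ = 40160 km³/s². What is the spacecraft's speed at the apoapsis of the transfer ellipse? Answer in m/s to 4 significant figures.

v = 746.8 m/s

Transfer-ellipse semi-major axis a_t = (r₁ + r₂)/2 = (30430 + 8152)/2 = 19291 km.
At apoapsis, r = 30430 km.
From the vis-viva equation, v = √[μ(2/r − 1/a_t)] = 0.7468 km/s.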